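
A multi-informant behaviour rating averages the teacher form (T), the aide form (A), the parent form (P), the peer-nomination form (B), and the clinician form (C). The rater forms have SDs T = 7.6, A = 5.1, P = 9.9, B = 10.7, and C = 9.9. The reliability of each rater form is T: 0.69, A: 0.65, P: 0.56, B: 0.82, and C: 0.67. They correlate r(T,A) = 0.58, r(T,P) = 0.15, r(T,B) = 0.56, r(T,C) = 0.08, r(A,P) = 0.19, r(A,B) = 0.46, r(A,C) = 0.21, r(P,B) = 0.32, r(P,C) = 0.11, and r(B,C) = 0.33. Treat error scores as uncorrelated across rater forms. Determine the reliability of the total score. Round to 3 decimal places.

0.849

Var(T+A+P+B+C) = 7.6² + 5.1² + 9.9² + 10.7² + 9.9² + 2·[7.6·5.1·0.58 + 7.6·9.9·0.15 + 7.6·10.7·0.56 + 7.6·9.9·0.08 + 5.1·9.9·0.19 + 5.1·10.7·0.46 + 5.1·9.9·0.21 + 9.9·10.7·0.32 + 9.9·9.9·0.11 + 10.7·9.9·0.33] = 394.28 + 420.518 = 814.798.
With uncorrelated errors the cross-covariances are all true-score covariance, so they carry over unchanged; only the diagonal terms shrink to ρᵢσᵢ².
True-score variance = [7.6²·0.69 + 5.1²·0.65 + 9.9²·0.56 + 10.7²·0.82 + 9.9²·0.67] + 420.518 = 271.195 + 420.518 = 691.713.
Reliability = 691.713 / 814.798 = 0.849.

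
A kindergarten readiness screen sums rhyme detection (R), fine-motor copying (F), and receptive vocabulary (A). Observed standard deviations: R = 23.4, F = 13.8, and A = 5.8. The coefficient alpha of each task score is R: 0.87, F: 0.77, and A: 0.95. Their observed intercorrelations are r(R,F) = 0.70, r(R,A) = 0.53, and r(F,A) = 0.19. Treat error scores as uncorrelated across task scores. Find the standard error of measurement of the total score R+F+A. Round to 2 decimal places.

10.80

Var(total) = 771.64 + 626.366 = 1398.01.
True-score variance = 654.974 + 626.366 = 1281.34, so reliability = 0.9165.
Error variance = 1398.01 − 1281.34 = 116.666; SEM = √116.666 = 10.80.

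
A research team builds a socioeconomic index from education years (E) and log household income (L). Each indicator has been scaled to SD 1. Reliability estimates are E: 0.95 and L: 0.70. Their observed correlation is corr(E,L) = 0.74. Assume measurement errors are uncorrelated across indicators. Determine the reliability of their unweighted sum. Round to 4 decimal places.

0.8994

Var(E+L) = 2 + 2·[0.74] = 2 + 1.48 = 3.48.
Because errors are independent across components, Cov(Tᵢ,Tⱼ) = Cov(Xᵢ,Xⱼ); the off-diagonal part of the true-score variance is the same as above.
True-score variance = [0.95 + 0.70] + 1.48 = 1.65 + 1.48 = 3.13.
Reliability = 3.13 / 3.48 = 0.8994.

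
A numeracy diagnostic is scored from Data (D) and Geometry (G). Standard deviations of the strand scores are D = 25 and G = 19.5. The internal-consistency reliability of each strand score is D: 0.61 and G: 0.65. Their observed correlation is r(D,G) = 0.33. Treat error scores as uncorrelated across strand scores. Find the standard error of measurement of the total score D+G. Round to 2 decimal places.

Var(total) = 1005.25 + 321.75 = 1327.
True-score variance = 628.413 + 321.75 = 950.163, so reliability = 0.7160.
Error variance = 1327 − 950.163 = 376.837; SEM = √376.837 = 19.41.

19.41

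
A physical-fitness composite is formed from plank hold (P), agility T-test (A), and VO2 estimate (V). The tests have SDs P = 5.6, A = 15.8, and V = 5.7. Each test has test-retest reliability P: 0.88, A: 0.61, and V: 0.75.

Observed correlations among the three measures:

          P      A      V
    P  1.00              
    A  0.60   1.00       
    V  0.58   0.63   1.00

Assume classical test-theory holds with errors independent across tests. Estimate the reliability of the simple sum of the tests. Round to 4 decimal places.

Var(P+A+V) = 5.6² + 15.8² + 5.7² + 2·[5.6·15.8·0.60 + 5.6·5.7·0.58 + 15.8·5.7·0.63] = 313.49 + 256.679 = 570.169.
Because errors are independent across components, Cov(Tᵢ,Tⱼ) = Cov(Xᵢ,Xⱼ); the off-diagonal part of the true-score variance is the same as above.
True-score variance = [5.6²·0.88 + 15.8²·0.61 + 5.7²·0.75] + 256.679 = 204.245 + 256.679 = 460.923.
Reliability = 460.923 / 570.169 = 0.8084.

0.8084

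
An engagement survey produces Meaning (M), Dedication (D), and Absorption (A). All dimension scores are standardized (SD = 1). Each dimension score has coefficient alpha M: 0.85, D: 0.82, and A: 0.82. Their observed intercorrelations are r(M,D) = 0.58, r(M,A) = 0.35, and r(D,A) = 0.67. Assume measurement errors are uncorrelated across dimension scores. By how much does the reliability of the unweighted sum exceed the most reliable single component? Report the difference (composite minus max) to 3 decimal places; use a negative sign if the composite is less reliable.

0.068

Var(sum) = 3 + 3.2 = 6.2; true-score variance = 2.49 + 3.2 = 5.69; composite reliability = 0.9177.
Max component reliability = 0.8500.
Difference = 0.9177 − 0.8500 = 0.068.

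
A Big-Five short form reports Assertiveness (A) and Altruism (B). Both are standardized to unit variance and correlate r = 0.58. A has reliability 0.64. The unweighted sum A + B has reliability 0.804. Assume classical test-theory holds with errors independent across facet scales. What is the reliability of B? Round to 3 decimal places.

Var(A+B) = 2 + 2·0.58 = 3.160.
True-score variance = ρ_A + ρ_B + 2·0.58, so 0.804 = (0.64 + ρ_B + 1.16) / 3.160.
ρ_B = 0.804·3.160 − 0.64 − 1.16 = 0.741.

0.741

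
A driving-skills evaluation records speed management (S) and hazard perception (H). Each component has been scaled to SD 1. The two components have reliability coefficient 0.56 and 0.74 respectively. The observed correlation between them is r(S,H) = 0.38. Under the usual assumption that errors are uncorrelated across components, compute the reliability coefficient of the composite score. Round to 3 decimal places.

Var(S+H) = 2 + 2·[0.38] = 2 + 0.76 = 2.76.
Because errors are independent across components, Cov(Tᵢ,Tⱼ) = Cov(Xᵢ,Xⱼ); the off-diagonal part of the true-score variance is the same as above.
True-score variance = [0.56 + 0.74] + 0.76 = 1.3 + 0.76 = 2.06.
Reliability = 2.06 / 2.76 = 0.746.

0.746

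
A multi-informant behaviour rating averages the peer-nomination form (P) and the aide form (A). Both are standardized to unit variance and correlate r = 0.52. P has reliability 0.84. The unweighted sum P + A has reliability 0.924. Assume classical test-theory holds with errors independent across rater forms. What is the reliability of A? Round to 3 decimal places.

0.929

Var(P+A) = 2 + 2·0.52 = 3.040.
True-score variance = ρ_P + ρ_A + 2·0.52, so 0.924 = (0.84 + ρ_A + 1.04) / 3.040.
ρ_A = 0.924·3.040 − 0.84 − 1.04 = 0.929.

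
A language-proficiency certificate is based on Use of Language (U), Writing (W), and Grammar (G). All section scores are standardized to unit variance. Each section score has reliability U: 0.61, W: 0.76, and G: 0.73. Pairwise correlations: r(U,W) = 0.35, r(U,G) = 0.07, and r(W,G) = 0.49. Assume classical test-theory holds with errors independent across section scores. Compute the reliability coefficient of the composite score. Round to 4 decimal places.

Var(U+W+G) = 3 + 2·[0.35 + 0.07 + 0.49] = 3 + 1.82 = 4.82.
Under uncorrelated errors the observed covariances equal the true-score covariances, so only the own-variance terms attenuate.
True-score variance = [0.61 + 0.76 + 0.73] + 1.82 = 2.1 + 1.82 = 3.92.
Reliability = 3.92 / 4.82 = 0.8133.

0.8133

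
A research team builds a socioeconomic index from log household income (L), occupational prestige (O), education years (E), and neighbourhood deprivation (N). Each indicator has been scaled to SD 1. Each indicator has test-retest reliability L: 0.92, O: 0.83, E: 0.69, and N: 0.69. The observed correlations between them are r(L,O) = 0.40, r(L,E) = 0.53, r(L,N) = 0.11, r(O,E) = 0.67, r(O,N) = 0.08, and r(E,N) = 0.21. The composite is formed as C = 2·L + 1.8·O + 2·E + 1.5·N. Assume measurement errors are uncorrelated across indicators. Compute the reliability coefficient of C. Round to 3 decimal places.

Var(C) = 2² + 1.8² + 2² + 1.5² + 2·[3.6·0.40 + 4·0.53 + 3·0.11 + 3.6·0.67 + 2.7·0.08 + 3·0.21] = 13.49 + 14.296 = 27.786.
Under uncorrelated errors the observed covariances equal the true-score covariances, so only the own-variance terms attenuate.
True-score variance = [2²·0.92 + 1.8²·0.83 + 2²·0.69 + 1.5²·0.69] + 14.296 = 10.6817 + 14.296 = 24.9777.
Reliability = 24.9777 / 27.786 = 0.899.

0.899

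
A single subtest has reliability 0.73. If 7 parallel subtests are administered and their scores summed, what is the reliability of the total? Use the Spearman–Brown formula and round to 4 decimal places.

ρ_k = kρ / (1 + (k−1)ρ) = 7·0.73 / (1 + 6·0.73) = 5.110 / 5.380 = 0.9498.

0.9498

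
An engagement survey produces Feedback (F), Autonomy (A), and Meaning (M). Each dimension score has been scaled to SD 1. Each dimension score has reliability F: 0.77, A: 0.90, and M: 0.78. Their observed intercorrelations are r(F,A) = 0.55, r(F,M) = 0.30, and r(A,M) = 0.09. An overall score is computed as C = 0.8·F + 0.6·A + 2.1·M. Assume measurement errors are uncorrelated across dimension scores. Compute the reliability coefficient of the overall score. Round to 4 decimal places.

0.8392

Var(C) = 0.8² + 0.6² + 2.1² + 2·[0.48·0.55 + 1.68·0.30 + 1.26·0.09] = 5.41 + 1.7628 = 7.1728.
With uncorrelated errors the cross-covariances are all true-score covariance, so they carry over unchanged; only the diagonal terms shrink to ρᵢσᵢ².
True-score variance = [0.8²·0.77 + 0.6²·0.90 + 2.1²·0.78] + 1.7628 = 4.2566 + 1.7628 = 6.0194.
Reliability = 6.0194 / 7.1728 = 0.8392.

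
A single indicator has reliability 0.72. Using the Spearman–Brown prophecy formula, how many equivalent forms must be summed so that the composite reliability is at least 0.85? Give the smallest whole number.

3

k ≥ ρ*(1−ρ₁)/(ρ₁(1−ρ*)) = 0.85·0.28 / (0.72·0.15) = 2.204.
Smallest integer k = 3.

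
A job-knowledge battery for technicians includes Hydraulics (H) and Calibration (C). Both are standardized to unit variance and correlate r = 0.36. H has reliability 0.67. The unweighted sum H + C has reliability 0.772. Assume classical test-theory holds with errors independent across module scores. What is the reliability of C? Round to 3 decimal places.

Var(H+C) = 2 + 2·0.36 = 2.720.
True-score variance = ρ_H + ρ_C + 2·0.36, so 0.772 = (0.67 + ρ_C + 0.72) / 2.720.
ρ_C = 0.772·2.720 − 0.67 − 0.72 = 0.710.

0.710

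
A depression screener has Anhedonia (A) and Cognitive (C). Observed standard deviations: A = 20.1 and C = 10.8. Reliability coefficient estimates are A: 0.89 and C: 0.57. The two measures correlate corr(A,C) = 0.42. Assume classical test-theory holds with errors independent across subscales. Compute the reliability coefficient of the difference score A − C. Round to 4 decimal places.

0.7204

Var(A−C) = 20.1² + 10.8² − 2·20.1·10.8·0.42 = 520.65 − 182.347 = 338.303.
With uncorrelated errors the cross-covariances are all true-score covariance, so they carry over unchanged; only the diagonal terms shrink to ρᵢσᵢ².
True-score variance = [20.1²·0.89 + 10.8²·0.57] − 182.347 = 426.054 − 182.347 = 243.707.
Reliability = 243.707 / 338.303 = 0.7204.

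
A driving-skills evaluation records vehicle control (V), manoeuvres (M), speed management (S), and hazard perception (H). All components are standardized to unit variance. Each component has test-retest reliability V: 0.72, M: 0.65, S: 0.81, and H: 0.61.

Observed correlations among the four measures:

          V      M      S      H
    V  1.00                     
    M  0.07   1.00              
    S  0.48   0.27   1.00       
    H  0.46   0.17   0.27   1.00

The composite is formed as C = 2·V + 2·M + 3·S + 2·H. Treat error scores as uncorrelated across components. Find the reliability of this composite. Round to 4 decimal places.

Var(C) = 2² + 2² + 3² + 2² + 2·[4·0.07 + 6·0.48 + 4·0.46 + 6·0.27 + 4·0.17 + 6·0.27] = 21 + 17.84 = 38.84.
Because errors are independent across components, Cov(Tᵢ,Tⱼ) = Cov(Xᵢ,Xⱼ); the off-diagonal part of the true-score variance is the same as above.
True-score variance = [2²·0.72 + 2²·0.65 + 3²·0.81 + 2²·0.61] + 17.84 = 15.21 + 17.84 = 33.05.
Reliability = 33.05 / 38.84 = 0.8509.

0.8509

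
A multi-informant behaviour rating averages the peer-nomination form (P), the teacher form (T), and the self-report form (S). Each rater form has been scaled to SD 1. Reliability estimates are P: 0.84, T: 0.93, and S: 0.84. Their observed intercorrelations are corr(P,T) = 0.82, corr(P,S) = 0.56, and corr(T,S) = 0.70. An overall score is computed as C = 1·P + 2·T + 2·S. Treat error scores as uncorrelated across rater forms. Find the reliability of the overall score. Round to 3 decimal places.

0.946

Var(C) = 1 + 2² + 2² + 2·[2·0.82 + 2·0.56 + 4·0.70] = 9 + 11.12 = 20.12.
Under uncorrelated errors the observed covariances equal the true-score covariances, so only the own-variance terms attenuate.
True-score variance = [0.84 + 2²·0.93 + 2²·0.84] + 11.12 = 7.92 + 11.12 = 19.04.
Reliability = 19.04 / 20.12 = 0.946.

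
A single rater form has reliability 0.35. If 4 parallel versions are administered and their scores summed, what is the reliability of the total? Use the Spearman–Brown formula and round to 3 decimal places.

0.683

ρ_k = kρ / (1 + (k−1)ρ) = 4·0.35 / (1 + 3·0.35) = 1.400 / 2.050 = 0.683.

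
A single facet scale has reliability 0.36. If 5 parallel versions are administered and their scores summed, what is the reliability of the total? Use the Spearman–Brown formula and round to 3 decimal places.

ρ_k = kρ / (1 + (k−1)ρ) = 5·0.36 / (1 + 4·0.36) = 1.800 / 2.440 = 0.738.

0.738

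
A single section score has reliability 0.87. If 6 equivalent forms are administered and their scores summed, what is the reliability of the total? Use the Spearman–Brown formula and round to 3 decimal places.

ρ_k = kρ / (1 + (k−1)ρ) = 6·0.87 / (1 + 5·0.87) = 5.220 / 5.350 = 0.976.

0.976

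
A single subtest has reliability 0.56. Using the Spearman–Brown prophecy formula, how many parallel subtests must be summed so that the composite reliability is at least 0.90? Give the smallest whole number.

k ≥ ρ*(1−ρ₁)/(ρ₁(1−ρ*)) = 0.90·0.44 / (0.56·0.10) = 7.071.
Smallest integer k = 8.

8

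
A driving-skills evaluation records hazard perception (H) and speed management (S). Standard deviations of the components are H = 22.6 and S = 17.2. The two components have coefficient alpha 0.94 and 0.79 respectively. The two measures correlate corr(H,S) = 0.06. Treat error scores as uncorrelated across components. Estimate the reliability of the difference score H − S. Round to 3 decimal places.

0.878

Var(H−S) = 22.6² + 17.2² − 2·22.6·17.2·0.06 = 806.6 − 46.6464 = 759.954.
With uncorrelated errors the cross-covariances are all true-score covariance, so they carry over unchanged; only the diagonal terms shrink to ρᵢσᵢ².
True-score variance = [22.6²·0.94 + 17.2²·0.79] − 46.6464 = 713.828 − 46.6464 = 667.182.
Reliability = 667.182 / 759.954 = 0.878.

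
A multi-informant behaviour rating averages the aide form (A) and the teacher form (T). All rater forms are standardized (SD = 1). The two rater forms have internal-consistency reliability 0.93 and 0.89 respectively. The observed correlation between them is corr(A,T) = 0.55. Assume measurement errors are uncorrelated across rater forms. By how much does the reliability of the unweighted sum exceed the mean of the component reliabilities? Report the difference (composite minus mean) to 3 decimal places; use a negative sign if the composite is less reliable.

Var(sum) = 2 + 1.1 = 3.1; true-score variance = 1.82 + 1.1 = 2.92; composite reliability = 0.9419.
Mean component reliability = 0.9100.
Difference = 0.9419 − 0.9100 = 0.032.

0.032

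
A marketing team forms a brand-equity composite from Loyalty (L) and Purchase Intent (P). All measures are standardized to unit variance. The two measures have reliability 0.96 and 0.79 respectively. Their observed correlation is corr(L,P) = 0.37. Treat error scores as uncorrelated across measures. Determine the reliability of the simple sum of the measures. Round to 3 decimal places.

Var(L+P) = 2 + 2·[0.37] = 2 + 0.74 = 2.74.
Because errors are independent across components, Cov(Tᵢ,Tⱼ) = Cov(Xᵢ,Xⱼ); the off-diagonal part of the true-score variance is the same as above.
True-score variance = [0.96 + 0.79] + 0.74 = 1.75 + 0.74 = 2.49.
Reliability = 2.49 / 2.74 = 0.909.

0.909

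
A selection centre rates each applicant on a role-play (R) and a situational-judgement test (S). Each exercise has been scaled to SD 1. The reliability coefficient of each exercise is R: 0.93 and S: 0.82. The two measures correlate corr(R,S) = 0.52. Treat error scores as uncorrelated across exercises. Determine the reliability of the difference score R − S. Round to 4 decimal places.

0.7396

Var(R−S) = 1 + 1 − 2·0.52 = 2 − 1.04 = 0.96.
With uncorrelated errors the cross-covariances are all true-score covariance, so they carry over unchanged; only the diagonal terms shrink to ρᵢσᵢ².
True-score variance = [0.93 + 0.82] − 1.04 = 1.75 − 1.04 = 0.71.
Reliability = 0.71 / 0.96 = 0.7396.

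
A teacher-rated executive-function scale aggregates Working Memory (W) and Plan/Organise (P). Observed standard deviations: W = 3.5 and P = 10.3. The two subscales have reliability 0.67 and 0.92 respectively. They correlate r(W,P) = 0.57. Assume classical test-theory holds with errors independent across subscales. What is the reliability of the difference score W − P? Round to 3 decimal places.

Var(W−P) = 3.5² + 10.3² − 2·3.5·10.3·0.57 = 118.34 − 41.097 = 77.243.
With uncorrelated errors the cross-covariances are all true-score covariance, so they carry over unchanged; only the diagonal terms shrink to ρᵢσᵢ².
True-score variance = [3.5²·0.67 + 10.3²·0.92] − 41.097 = 105.81 − 41.097 = 64.7133.
Reliability = 64.7133 / 77.243 = 0.838.

0.838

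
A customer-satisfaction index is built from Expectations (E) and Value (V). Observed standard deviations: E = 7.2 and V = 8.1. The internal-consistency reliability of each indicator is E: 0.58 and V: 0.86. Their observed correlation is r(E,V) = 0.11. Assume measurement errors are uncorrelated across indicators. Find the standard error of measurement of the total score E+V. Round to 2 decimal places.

5.56

Var(total) = 117.45 + 12.8304 = 130.28.
True-score variance = 86.4918 + 12.8304 = 99.3222, so reliability = 0.7624.
Error variance = 130.28 − 99.3222 = 30.9582; SEM = √30.9582 = 5.56.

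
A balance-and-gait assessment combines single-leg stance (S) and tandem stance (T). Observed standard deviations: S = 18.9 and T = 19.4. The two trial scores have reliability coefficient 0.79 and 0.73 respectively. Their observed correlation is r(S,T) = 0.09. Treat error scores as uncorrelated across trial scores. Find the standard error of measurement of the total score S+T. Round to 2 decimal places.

Var(total) = 733.57 + 65.9988 = 799.569.
True-score variance = 556.939 + 65.9988 = 622.937, so reliability = 0.7791.
Error variance = 799.569 − 622.937 = 176.631; SEM = √176.631 = 13.29.

13.29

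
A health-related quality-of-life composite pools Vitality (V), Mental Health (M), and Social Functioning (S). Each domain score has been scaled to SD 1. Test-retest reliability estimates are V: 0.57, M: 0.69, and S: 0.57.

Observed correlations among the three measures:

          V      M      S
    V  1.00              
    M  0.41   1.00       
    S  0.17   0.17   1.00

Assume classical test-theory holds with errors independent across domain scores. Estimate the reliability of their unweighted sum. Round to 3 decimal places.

0.740

Var(V+M+S) = 3 + 2·[0.41 + 0.17 + 0.17] = 3 + 1.5 = 4.5.
With uncorrelated errors the cross-covariances are all true-score covariance, so they carry over unchanged; only the diagonal terms shrink to ρᵢσᵢ².
True-score variance = [0.57 + 0.69 + 0.57] + 1.5 = 1.83 + 1.5 = 3.33.
Reliability = 3.33 / 4.5 = 0.740.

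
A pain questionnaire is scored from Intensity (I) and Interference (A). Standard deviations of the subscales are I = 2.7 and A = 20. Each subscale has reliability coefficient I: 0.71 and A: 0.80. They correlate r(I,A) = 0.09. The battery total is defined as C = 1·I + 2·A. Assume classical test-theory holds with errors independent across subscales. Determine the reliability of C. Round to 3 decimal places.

Var(C) = 2.7² + 2²·20² + 2·[2·2.7·20·0.09] = 1607.29 + 19.44 = 1626.73.
With uncorrelated errors the cross-covariances are all true-score covariance, so they carry over unchanged; only the diagonal terms shrink to ρᵢσᵢ².
True-score variance = [2.7²·0.71 + 2²·20²·0.80] + 19.44 = 1285.18 + 19.44 = 1304.62.
Reliability = 1304.62 / 1626.73 = 0.802.

0.802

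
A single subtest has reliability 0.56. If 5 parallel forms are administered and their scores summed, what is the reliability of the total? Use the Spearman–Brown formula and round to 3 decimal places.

ρ_k = kρ / (1 + (k−1)ρ) = 5·0.56 / (1 + 4·0.56) = 2.800 / 3.240 = 0.864.

0.864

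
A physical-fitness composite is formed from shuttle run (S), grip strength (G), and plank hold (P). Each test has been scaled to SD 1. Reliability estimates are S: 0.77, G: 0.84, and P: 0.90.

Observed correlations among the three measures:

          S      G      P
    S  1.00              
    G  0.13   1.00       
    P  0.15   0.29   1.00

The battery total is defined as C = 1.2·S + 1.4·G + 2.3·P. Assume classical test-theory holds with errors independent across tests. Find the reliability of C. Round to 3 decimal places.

Var(C) = 1.2² + 1.4² + 2.3² + 2·[1.68·0.13 + 2.76·0.15 + 3.22·0.29] = 8.69 + 3.1324 = 11.8224.
With uncorrelated errors the cross-covariances are all true-score covariance, so they carry over unchanged; only the diagonal terms shrink to ρᵢσᵢ².
True-score variance = [1.2²·0.77 + 1.4²·0.84 + 2.3²·0.90] + 3.1324 = 7.5162 + 3.1324 = 10.6486.
Reliability = 10.6486 / 11.8224 = 0.901.

0.901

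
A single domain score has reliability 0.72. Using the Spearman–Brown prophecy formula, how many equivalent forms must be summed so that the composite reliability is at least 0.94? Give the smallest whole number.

k ≥ ρ*(1−ρ₁)/(ρ₁(1−ρ*)) = 0.94·0.28 / (0.72·0.06) = 6.093.
Smallest integer k = 7.

7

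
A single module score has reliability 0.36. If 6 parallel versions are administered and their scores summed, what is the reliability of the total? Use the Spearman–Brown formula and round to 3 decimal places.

ρ_k = kρ / (1 + (k−1)ρ) = 6·0.36 / (1 + 5·0.36) = 2.160 / 2.800 = 0.771.

0.771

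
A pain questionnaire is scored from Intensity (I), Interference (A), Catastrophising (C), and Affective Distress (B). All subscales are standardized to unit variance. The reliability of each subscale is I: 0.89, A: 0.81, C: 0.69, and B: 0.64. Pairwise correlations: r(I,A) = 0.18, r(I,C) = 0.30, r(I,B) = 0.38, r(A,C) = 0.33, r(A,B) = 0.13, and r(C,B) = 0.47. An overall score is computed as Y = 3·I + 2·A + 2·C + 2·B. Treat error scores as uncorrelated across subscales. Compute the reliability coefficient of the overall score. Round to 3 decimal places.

Var(Y) = 3² + 2² + 2² + 2² + 2·[6·0.18 + 6·0.30 + 6·0.38 + 4·0.33 + 4·0.13 + 4·0.47] = 21 + 17.76 = 38.76.
Because errors are independent across components, Cov(Tᵢ,Tⱼ) = Cov(Xᵢ,Xⱼ); the off-diagonal part of the true-score variance is the same as above.
True-score variance = [3²·0.89 + 2²·0.81 + 2²·0.69 + 2²·0.64] + 17.76 = 16.57 + 17.76 = 34.33.
Reliability = 34.33 / 38.76 = 0.886.

0.886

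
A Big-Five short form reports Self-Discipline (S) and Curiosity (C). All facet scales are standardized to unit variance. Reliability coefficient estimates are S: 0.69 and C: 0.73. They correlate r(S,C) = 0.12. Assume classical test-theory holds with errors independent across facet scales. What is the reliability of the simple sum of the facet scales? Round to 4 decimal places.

Var(S+C) = 2 + 2·[0.12] = 2 + 0.24 = 2.24.
With uncorrelated errors the cross-covariances are all true-score covariance, so they carry over unchanged; only the diagonal terms shrink to ρᵢσᵢ².
True-score variance = [0.69 + 0.73] + 0.24 = 1.42 + 0.24 = 1.66.
Reliability = 1.66 / 2.24 = 0.7411.

0.7411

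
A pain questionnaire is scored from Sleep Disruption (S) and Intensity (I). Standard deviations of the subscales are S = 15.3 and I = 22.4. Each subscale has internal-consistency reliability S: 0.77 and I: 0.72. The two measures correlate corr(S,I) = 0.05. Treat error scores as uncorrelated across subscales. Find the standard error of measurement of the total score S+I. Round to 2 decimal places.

Var(total) = 735.85 + 34.272 = 770.122.
True-score variance = 541.516 + 34.272 = 575.788, so reliability = 0.7477.
Error variance = 770.122 − 575.788 = 194.333; SEM = √194.333 = 13.94.

13.94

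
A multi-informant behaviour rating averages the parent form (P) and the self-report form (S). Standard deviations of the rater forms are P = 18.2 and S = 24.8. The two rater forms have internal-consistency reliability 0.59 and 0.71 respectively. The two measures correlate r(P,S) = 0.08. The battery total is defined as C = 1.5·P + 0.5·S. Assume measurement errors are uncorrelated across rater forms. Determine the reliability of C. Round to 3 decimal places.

0.633

Var(C) = 1.5²·18.2² + 0.5²·24.8² + 2·[0.75·18.2·24.8·0.08] = 899.05 + 54.1632 = 953.213.
Because errors are independent across components, Cov(Tᵢ,Tⱼ) = Cov(Xᵢ,Xⱼ); the off-diagonal part of the true-score variance is the same as above.
True-score variance = [1.5²·18.2²·0.59 + 0.5²·24.8²·0.71] + 54.1632 = 548.891 + 54.1632 = 603.054.
Reliability = 603.054 / 953.213 = 0.633.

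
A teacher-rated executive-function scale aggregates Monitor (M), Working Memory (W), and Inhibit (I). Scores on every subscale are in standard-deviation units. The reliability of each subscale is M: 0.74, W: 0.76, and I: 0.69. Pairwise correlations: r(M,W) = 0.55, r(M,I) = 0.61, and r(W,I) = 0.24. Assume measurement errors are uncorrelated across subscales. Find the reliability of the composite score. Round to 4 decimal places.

Var(M+W+I) = 3 + 2·[0.55 + 0.61 + 0.24] = 3 + 2.8 = 5.8.
With uncorrelated errors the cross-covariances are all true-score covariance, so they carry over unchanged; only the diagonal terms shrink to ρᵢσᵢ².
True-score variance = [0.74 + 0.76 + 0.69] + 2.8 = 2.19 + 2.8 = 4.99.
Reliability = 4.99 / 5.8 = 0.8603.

0.8603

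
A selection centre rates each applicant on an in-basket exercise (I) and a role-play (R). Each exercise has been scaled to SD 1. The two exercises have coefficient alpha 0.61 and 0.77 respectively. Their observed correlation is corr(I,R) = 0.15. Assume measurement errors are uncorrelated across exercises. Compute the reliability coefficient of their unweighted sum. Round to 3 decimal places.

0.730

Var(I+R) = 2 + 2·[0.15] = 2 + 0.3 = 2.3.
With uncorrelated errors the cross-covariances are all true-score covariance, so they carry over unchanged; only the diagonal terms shrink to ρᵢσᵢ².
True-score variance = [0.61 + 0.77] + 0.3 = 1.38 + 0.3 = 1.68.
Reliability = 1.68 / 2.3 = 0.730.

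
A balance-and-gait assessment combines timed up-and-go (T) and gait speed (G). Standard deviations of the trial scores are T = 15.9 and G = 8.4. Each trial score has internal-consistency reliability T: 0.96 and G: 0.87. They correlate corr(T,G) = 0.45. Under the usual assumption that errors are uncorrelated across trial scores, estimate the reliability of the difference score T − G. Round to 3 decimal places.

Var(T−G) = 15.9² + 8.4² − 2·15.9·8.4·0.45 = 323.37 − 120.204 = 203.166.
Under uncorrelated errors the observed covariances equal the true-score covariances, so only the own-variance terms attenuate.
True-score variance = [15.9²·0.96 + 8.4²·0.87] − 120.204 = 304.085 − 120.204 = 183.881.
Reliability = 183.881 / 203.166 = 0.905.

0.905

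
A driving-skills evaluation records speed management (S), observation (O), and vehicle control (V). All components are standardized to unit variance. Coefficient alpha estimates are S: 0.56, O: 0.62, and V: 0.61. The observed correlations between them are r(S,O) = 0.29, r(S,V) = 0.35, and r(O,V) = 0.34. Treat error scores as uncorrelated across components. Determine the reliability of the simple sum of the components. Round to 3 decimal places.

Var(S+O+V) = 3 + 2·[0.29 + 0.35 + 0.34] = 3 + 1.96 = 4.96.
Under uncorrelated errors the observed covariances equal the true-score covariances, so only the own-variance terms attenuate.
True-score variance = [0.56 + 0.62 + 0.61] + 1.96 = 1.79 + 1.96 = 3.75.
Reliability = 3.75 / 4.96 = 0.756.

0.756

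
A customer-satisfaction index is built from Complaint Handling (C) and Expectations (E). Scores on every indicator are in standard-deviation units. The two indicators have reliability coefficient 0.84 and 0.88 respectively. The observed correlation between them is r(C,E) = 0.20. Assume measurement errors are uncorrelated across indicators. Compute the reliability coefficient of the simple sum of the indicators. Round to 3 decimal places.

Var(C+E) = 2 + 2·[0.20] = 2 + 0.4 = 2.4.
Because errors are independent across components, Cov(Tᵢ,Tⱼ) = Cov(Xᵢ,Xⱼ); the off-diagonal part of the true-score variance is the same as above.
True-score variance = [0.84 + 0.88] + 0.4 = 1.72 + 0.4 = 2.12.
Reliability = 2.12 / 2.4 = 0.883.

0.883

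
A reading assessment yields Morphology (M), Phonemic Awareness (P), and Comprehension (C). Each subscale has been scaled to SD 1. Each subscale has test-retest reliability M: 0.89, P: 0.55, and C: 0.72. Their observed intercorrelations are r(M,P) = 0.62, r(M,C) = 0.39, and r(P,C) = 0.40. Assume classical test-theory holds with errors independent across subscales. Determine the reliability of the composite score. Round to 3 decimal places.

Var(M+P+C) = 3 + 2·[0.62 + 0.39 + 0.40] = 3 + 2.82 = 5.82.
Because errors are independent across components, Cov(Tᵢ,Tⱼ) = Cov(Xᵢ,Xⱼ); the off-diagonal part of the true-score variance is the same as above.
True-score variance = [0.89 + 0.55 + 0.72] + 2.82 = 2.16 + 2.82 = 4.98.
Reliability = 4.98 / 5.82 = 0.856.

0.856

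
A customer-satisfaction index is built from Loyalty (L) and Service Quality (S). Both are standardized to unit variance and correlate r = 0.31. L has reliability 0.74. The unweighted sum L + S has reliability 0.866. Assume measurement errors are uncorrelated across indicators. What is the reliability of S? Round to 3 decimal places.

Var(L+S) = 2 + 2·0.31 = 2.620.
True-score variance = ρ_L + ρ_S + 2·0.31, so 0.866 = (0.74 + ρ_S + 0.62) / 2.620.
ρ_S = 0.866·2.620 − 0.74 − 0.62 = 0.909.

0.909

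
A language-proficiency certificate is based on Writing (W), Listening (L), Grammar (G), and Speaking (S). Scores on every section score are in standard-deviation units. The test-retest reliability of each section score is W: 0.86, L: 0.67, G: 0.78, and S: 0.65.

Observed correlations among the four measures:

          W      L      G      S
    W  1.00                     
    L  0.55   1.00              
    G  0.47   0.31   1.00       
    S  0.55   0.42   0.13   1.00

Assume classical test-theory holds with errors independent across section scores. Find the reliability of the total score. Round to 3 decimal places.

Var(W+L+G+S) = 4 + 2·[0.55 + 0.47 + 0.55 + 0.31 + 0.42 + 0.13] = 4 + 4.86 = 8.86.
With uncorrelated errors the cross-covariances are all true-score covariance, so they carry over unchanged; only the diagonal terms shrink to ρᵢσᵢ².
True-score variance = [0.86 + 0.67 + 0.78 + 0.65] + 4.86 = 2.96 + 4.86 = 7.82.
Reliability = 7.82 / 8.86 = 0.883.

0.883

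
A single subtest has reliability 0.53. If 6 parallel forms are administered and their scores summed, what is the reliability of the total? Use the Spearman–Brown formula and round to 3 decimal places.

0.871

ρ_k = kρ / (1 + (k−1)ρ) = 6·0.53 / (1 + 5·0.53) = 3.180 / 3.650 = 0.871.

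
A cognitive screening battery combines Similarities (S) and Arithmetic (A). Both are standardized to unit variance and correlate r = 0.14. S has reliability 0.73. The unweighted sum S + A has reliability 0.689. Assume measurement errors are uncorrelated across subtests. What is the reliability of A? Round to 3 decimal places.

Var(S+A) = 2 + 2·0.14 = 2.280.
True-score variance = ρ_S + ρ_A + 2·0.14, so 0.689 = (0.73 + ρ_A + 0.28) / 2.280.
ρ_A = 0.689·2.280 − 0.73 − 0.28 = 0.561.

0.561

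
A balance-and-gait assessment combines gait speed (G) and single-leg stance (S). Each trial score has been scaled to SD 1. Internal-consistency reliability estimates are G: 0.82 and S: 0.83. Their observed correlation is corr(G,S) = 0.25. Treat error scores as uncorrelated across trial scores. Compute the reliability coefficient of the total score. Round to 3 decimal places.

0.860

Var(G+S) = 2 + 2·[0.25] = 2 + 0.5 = 2.5.
With uncorrelated errors the cross-covariances are all true-score covariance, so they carry over unchanged; only the diagonal terms shrink to ρᵢσᵢ².
True-score variance = [0.82 + 0.83] + 0.5 = 1.65 + 0.5 = 2.15.
Reliability = 2.15 / 2.5 = 0.860.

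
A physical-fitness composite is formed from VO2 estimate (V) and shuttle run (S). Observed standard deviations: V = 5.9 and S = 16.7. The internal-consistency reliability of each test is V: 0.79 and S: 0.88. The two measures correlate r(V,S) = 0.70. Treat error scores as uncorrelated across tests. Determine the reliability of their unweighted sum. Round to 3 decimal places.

0.910

Var(V+S) = 5.9² + 16.7² + 2·[5.9·16.7·0.70] = 313.7 + 137.942 = 451.642.
Because errors are independent across components, Cov(Tᵢ,Tⱼ) = Cov(Xᵢ,Xⱼ); the off-diagonal part of the true-score variance is the same as above.
True-score variance = [5.9²·0.79 + 16.7²·0.88] + 137.942 = 272.923 + 137.942 = 410.865.
Reliability = 410.865 / 451.642 = 0.910.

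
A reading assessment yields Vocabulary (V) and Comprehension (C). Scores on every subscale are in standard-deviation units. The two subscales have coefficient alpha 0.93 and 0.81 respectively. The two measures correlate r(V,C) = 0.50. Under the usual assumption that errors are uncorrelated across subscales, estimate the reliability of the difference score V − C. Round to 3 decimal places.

0.740

Var(V−C) = 1 + 1 − 2·0.50 = 2 − 1 = 1.
Because errors are independent across components, Cov(Tᵢ,Tⱼ) = Cov(Xᵢ,Xⱼ); the off-diagonal part of the true-score variance is the same as above.
True-score variance = [0.93 + 0.81] − 1 = 1.74 − 1 = 0.74.
Reliability = 0.74 / 1 = 0.740.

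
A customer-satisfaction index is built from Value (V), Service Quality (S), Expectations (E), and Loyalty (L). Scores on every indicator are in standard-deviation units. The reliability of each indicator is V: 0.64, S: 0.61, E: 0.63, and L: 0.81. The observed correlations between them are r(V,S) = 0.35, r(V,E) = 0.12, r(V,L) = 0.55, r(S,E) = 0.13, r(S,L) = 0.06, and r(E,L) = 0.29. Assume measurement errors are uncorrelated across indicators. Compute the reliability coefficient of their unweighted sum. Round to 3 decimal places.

Var(V+S+E+L) = 4 + 2·[0.35 + 0.12 + 0.55 + 0.13 + 0.06 + 0.29] = 4 + 3 = 7.
Under uncorrelated errors the observed covariances equal the true-score covariances, so only the own-variance terms attenuate.
True-score variance = [0.64 + 0.61 + 0.63 + 0.81] + 3 = 2.69 + 3 = 5.69.
Reliability = 5.69 / 7 = 0.813.

0.813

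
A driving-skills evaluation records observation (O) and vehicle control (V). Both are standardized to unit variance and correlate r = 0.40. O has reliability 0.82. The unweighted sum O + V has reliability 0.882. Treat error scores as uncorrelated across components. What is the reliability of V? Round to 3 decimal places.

0.850

Var(O+V) = 2 + 2·0.40 = 2.800.
True-score variance = ρ_O + ρ_V + 2·0.40, so 0.882 = (0.82 + ρ_V + 0.80) / 2.800.
ρ_V = 0.882·2.800 − 0.82 − 0.80 = 0.850.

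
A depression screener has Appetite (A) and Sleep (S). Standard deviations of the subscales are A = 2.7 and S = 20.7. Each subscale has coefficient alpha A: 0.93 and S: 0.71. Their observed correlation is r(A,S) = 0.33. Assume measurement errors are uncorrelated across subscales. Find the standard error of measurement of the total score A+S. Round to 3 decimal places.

11.170

Var(total) = 435.78 + 36.8874 = 472.667.
True-score variance = 311.008 + 36.8874 = 347.895, so reliability = 0.7360.
Error variance = 472.667 − 347.895 = 124.772; SEM = √124.772 = 11.170.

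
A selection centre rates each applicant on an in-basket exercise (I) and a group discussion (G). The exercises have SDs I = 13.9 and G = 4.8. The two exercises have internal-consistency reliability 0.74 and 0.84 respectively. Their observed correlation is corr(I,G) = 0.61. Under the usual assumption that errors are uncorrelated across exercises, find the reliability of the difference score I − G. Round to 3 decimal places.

Var(I−G) = 13.9² + 4.8² − 2·13.9·4.8·0.61 = 216.25 − 81.3984 = 134.852.
Because errors are independent across components, Cov(Tᵢ,Tⱼ) = Cov(Xᵢ,Xⱼ); the off-diagonal part of the true-score variance is the same as above.
True-score variance = [13.9²·0.74 + 4.8²·0.84] − 81.3984 = 162.329 − 81.3984 = 80.9306.
Reliability = 80.9306 / 134.852 = 0.600.

0.600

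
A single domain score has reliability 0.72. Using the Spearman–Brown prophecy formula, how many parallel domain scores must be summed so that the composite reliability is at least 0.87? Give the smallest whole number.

k ≥ ρ*(1−ρ₁)/(ρ₁(1−ρ*)) = 0.87·0.28 / (0.72·0.13) = 2.603.
Smallest integer k = 3.

3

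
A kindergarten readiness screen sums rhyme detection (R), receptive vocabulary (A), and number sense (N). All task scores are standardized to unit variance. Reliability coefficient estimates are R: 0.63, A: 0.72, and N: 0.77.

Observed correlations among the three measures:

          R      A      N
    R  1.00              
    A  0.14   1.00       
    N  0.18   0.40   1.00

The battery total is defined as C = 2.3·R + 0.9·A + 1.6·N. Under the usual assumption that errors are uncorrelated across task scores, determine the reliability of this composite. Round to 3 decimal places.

Var(C) = 2.3² + 0.9² + 1.6² + 2·[2.07·0.14 + 3.68·0.18 + 1.44·0.40] = 8.66 + 3.0564 = 11.7164.
Under uncorrelated errors the observed covariances equal the true-score covariances, so only the own-variance terms attenuate.
True-score variance = [2.3²·0.63 + 0.9²·0.72 + 1.6²·0.77] + 3.0564 = 5.8871 + 3.0564 = 8.9435.
Reliability = 8.9435 / 11.7164 = 0.763.

0.763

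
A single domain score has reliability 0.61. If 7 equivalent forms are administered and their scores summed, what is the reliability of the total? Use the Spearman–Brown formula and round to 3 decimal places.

0.916

ρ_k = kρ / (1 + (k−1)ρ) = 7·0.61 / (1 + 6·0.61) = 4.270 / 4.660 = 0.916.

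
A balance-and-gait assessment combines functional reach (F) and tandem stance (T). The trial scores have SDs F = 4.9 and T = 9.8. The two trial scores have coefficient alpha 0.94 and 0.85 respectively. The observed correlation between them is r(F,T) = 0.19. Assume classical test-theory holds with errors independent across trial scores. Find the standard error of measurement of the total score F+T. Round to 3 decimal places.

3.981

Var(total) = 120.05 + 18.2476 = 138.298.
True-score variance = 104.203 + 18.2476 = 122.451, so reliability = 0.8854.
Error variance = 138.298 − 122.451 = 15.8466; SEM = √15.8466 = 3.981.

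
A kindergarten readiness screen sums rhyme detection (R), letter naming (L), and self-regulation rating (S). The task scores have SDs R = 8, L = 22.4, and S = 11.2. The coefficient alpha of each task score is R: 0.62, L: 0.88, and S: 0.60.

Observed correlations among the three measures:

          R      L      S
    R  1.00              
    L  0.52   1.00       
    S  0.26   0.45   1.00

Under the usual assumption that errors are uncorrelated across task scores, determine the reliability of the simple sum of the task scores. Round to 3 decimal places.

0.883

Var(R+L+S) = 8² + 22.4² + 11.2² + 2·[8·22.4·0.52 + 8·11.2·0.26 + 22.4·11.2·0.45] = 691.2 + 458.752 = 1149.95.
Because errors are independent across components, Cov(Tᵢ,Tⱼ) = Cov(Xᵢ,Xⱼ); the off-diagonal part of the true-score variance is the same as above.
True-score variance = [8²·0.62 + 22.4²·0.88 + 11.2²·0.60] + 458.752 = 556.493 + 458.752 = 1015.24.
Reliability = 1015.24 / 1149.95 = 0.883.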